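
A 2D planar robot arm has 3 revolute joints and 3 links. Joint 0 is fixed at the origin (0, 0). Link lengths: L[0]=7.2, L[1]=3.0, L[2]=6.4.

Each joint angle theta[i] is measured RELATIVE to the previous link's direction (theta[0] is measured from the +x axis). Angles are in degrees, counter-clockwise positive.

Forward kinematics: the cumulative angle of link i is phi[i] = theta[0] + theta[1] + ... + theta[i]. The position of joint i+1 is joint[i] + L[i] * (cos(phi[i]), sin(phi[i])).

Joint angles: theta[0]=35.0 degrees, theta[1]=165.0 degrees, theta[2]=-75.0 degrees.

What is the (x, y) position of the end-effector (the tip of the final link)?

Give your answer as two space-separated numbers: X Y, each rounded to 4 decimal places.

Answer: -0.5921 8.3463

Derivation:
joint[0] = (0.0000, 0.0000)  (base)
link 0: phi[0] = 35 = 35 deg
  cos(35 deg) = 0.8192, sin(35 deg) = 0.5736
  joint[1] = (0.0000, 0.0000) + 7.2 * (0.8192, 0.5736) = (0.0000 + 5.8979, 0.0000 + 4.1298) = (5.8979, 4.1298)
link 1: phi[1] = 35 + 165 = 200 deg
  cos(200 deg) = -0.9397, sin(200 deg) = -0.3420
  joint[2] = (5.8979, 4.1298) + 3 * (-0.9397, -0.3420) = (5.8979 + -2.8191, 4.1298 + -1.0261) = (3.0788, 3.1037)
link 2: phi[2] = 35 + 165 + -75 = 125 deg
  cos(125 deg) = -0.5736, sin(125 deg) = 0.8192
  joint[3] = (3.0788, 3.1037) + 6.4 * (-0.5736, 0.8192) = (3.0788 + -3.6709, 3.1037 + 5.2426) = (-0.5921, 8.3463)
End effector: (-0.5921, 8.3463)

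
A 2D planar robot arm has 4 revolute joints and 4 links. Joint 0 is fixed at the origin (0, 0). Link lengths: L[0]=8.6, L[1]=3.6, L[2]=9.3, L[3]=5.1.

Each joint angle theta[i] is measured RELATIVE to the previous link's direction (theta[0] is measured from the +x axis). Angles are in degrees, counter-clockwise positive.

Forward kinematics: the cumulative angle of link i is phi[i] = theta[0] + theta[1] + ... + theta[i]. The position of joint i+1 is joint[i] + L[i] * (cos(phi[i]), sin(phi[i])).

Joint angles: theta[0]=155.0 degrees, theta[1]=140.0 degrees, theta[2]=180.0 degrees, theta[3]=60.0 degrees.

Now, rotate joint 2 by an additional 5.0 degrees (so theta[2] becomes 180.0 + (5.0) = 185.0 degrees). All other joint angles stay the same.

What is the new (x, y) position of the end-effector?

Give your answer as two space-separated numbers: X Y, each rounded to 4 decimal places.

joint[0] = (0.0000, 0.0000)  (base)
link 0: phi[0] = 155 = 155 deg
  cos(155 deg) = -0.9063, sin(155 deg) = 0.4226
  joint[1] = (0.0000, 0.0000) + 8.6 * (-0.9063, 0.4226) = (0.0000 + -7.7942, 0.0000 + 3.6345) = (-7.7942, 3.6345)
link 1: phi[1] = 155 + 140 = 295 deg
  cos(295 deg) = 0.4226, sin(295 deg) = -0.9063
  joint[2] = (-7.7942, 3.6345) + 3.6 * (0.4226, -0.9063) = (-7.7942 + 1.5214, 3.6345 + -3.2627) = (-6.2728, 0.3718)
link 2: phi[2] = 155 + 140 + 185 = 480 deg
  cos(480 deg) = -0.5000, sin(480 deg) = 0.8660
  joint[3] = (-6.2728, 0.3718) + 9.3 * (-0.5000, 0.8660) = (-6.2728 + -4.6500, 0.3718 + 8.0540) = (-10.9228, 8.4258)
link 3: phi[3] = 155 + 140 + 185 + 60 = 540 deg
  cos(540 deg) = -1.0000, sin(540 deg) = 0.0000
  joint[4] = (-10.9228, 8.4258) + 5.1 * (-1.0000, 0.0000) = (-10.9228 + -5.1000, 8.4258 + 0.0000) = (-16.0228, 8.4258)
End effector: (-16.0228, 8.4258)

Answer: -16.0228 8.4258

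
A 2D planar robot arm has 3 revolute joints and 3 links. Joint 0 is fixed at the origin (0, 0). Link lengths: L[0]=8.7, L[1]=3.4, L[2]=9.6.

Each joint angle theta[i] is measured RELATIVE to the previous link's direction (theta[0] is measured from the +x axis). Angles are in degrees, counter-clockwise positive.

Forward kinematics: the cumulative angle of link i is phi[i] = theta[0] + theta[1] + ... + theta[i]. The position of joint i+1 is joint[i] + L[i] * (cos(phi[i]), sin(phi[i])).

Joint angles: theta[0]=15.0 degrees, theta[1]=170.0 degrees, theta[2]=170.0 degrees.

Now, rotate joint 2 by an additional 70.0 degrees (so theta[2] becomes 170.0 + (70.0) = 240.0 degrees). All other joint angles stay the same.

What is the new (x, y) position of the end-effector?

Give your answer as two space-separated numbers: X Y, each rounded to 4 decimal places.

joint[0] = (0.0000, 0.0000)  (base)
link 0: phi[0] = 15 = 15 deg
  cos(15 deg) = 0.9659, sin(15 deg) = 0.2588
  joint[1] = (0.0000, 0.0000) + 8.7 * (0.9659, 0.2588) = (0.0000 + 8.4036, 0.0000 + 2.2517) = (8.4036, 2.2517)
link 1: phi[1] = 15 + 170 = 185 deg
  cos(185 deg) = -0.9962, sin(185 deg) = -0.0872
  joint[2] = (8.4036, 2.2517) + 3.4 * (-0.9962, -0.0872) = (8.4036 + -3.3871, 2.2517 + -0.2963) = (5.0165, 1.9554)
link 2: phi[2] = 15 + 170 + 240 = 425 deg
  cos(425 deg) = 0.4226, sin(425 deg) = 0.9063
  joint[3] = (5.0165, 1.9554) + 9.6 * (0.4226, 0.9063) = (5.0165 + 4.0571, 1.9554 + 8.7006) = (9.0736, 10.6560)
End effector: (9.0736, 10.6560)

Answer: 9.0736 10.6560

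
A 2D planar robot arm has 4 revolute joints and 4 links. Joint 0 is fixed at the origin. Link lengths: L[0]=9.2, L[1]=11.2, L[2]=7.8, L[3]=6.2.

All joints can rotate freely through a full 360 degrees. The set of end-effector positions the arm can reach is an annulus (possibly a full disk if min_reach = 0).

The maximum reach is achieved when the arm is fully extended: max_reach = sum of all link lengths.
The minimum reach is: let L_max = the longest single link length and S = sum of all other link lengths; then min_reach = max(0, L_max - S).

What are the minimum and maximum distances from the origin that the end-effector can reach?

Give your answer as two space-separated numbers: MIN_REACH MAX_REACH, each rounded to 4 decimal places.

Link lengths: [9.2, 11.2, 7.8, 6.2]
max_reach = 9.2 + 11.2 + 7.8 + 6.2 = 34.4
L_max = max([9.2, 11.2, 7.8, 6.2]) = 11.2
S (sum of others) = 34.4 - 11.2 = 23.2
min_reach = max(0, 11.2 - 23.2) = max(0, -12) = 0

Answer: 0.0000 34.4000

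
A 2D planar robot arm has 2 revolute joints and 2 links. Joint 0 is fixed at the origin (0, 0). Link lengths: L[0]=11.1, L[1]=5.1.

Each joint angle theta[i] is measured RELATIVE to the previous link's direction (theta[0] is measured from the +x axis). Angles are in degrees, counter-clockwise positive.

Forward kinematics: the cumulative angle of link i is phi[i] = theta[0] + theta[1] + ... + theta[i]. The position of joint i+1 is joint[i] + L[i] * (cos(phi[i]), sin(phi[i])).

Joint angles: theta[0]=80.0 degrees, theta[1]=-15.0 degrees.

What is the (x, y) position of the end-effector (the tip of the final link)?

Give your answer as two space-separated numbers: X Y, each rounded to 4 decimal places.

Answer: 4.0828 15.5535

Derivation:
joint[0] = (0.0000, 0.0000)  (base)
link 0: phi[0] = 80 = 80 deg
  cos(80 deg) = 0.1736, sin(80 deg) = 0.9848
  joint[1] = (0.0000, 0.0000) + 11.1 * (0.1736, 0.9848) = (0.0000 + 1.9275, 0.0000 + 10.9314) = (1.9275, 10.9314)
link 1: phi[1] = 80 + -15 = 65 deg
  cos(65 deg) = 0.4226, sin(65 deg) = 0.9063
  joint[2] = (1.9275, 10.9314) + 5.1 * (0.4226, 0.9063) = (1.9275 + 2.1554, 10.9314 + 4.6222) = (4.0828, 15.5535)
End effector: (4.0828, 15.5535)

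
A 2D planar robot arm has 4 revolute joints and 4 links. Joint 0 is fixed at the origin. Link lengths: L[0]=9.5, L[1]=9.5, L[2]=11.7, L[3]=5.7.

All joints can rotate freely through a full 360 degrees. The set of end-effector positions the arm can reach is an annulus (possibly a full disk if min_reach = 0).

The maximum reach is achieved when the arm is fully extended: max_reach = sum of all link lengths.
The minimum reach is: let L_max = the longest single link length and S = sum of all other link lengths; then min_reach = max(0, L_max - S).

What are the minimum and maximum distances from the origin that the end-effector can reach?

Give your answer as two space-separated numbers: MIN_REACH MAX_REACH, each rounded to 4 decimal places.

Link lengths: [9.5, 9.5, 11.7, 5.7]
max_reach = 9.5 + 9.5 + 11.7 + 5.7 = 36.4
L_max = max([9.5, 9.5, 11.7, 5.7]) = 11.7
S (sum of others) = 36.4 - 11.7 = 24.7
min_reach = max(0, 11.7 - 24.7) = max(0, -13) = 0

Answer: 0.0000 36.4000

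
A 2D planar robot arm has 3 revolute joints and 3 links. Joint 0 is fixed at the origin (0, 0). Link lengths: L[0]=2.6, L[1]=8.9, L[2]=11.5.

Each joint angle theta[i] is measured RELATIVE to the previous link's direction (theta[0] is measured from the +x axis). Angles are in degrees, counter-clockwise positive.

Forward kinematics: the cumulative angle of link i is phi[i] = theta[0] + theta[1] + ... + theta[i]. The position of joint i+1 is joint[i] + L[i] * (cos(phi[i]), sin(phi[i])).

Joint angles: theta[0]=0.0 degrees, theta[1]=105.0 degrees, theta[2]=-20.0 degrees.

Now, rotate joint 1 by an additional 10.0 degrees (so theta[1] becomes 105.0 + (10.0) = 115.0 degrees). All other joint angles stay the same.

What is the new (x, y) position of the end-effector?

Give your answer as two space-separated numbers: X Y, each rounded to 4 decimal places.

joint[0] = (0.0000, 0.0000)  (base)
link 0: phi[0] = 0 = 0 deg
  cos(0 deg) = 1.0000, sin(0 deg) = 0.0000
  joint[1] = (0.0000, 0.0000) + 2.6 * (1.0000, 0.0000) = (0.0000 + 2.6000, 0.0000 + 0.0000) = (2.6000, 0.0000)
link 1: phi[1] = 0 + 115 = 115 deg
  cos(115 deg) = -0.4226, sin(115 deg) = 0.9063
  joint[2] = (2.6000, 0.0000) + 8.9 * (-0.4226, 0.9063) = (2.6000 + -3.7613, 0.0000 + 8.0661) = (-1.1613, 8.0661)
link 2: phi[2] = 0 + 115 + -20 = 95 deg
  cos(95 deg) = -0.0872, sin(95 deg) = 0.9962
  joint[3] = (-1.1613, 8.0661) + 11.5 * (-0.0872, 0.9962) = (-1.1613 + -1.0023, 8.0661 + 11.4562) = (-2.1636, 19.5224)
End effector: (-2.1636, 19.5224)

Answer: -2.1636 19.5224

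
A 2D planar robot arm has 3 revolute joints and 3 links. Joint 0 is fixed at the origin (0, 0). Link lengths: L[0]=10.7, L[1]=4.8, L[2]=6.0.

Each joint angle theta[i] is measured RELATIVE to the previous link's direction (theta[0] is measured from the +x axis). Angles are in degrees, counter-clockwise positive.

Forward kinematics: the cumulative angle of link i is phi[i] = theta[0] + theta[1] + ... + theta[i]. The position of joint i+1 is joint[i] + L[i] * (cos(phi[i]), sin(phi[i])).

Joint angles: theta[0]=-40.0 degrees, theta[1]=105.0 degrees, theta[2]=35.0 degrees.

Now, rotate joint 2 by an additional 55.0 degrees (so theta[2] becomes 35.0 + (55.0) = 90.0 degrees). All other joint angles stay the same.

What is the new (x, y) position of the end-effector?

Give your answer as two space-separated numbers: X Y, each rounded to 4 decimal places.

joint[0] = (0.0000, 0.0000)  (base)
link 0: phi[0] = -40 = -40 deg
  cos(-40 deg) = 0.7660, sin(-40 deg) = -0.6428
  joint[1] = (0.0000, 0.0000) + 10.7 * (0.7660, -0.6428) = (0.0000 + 8.1967, 0.0000 + -6.8778) = (8.1967, -6.8778)
link 1: phi[1] = -40 + 105 = 65 deg
  cos(65 deg) = 0.4226, sin(65 deg) = 0.9063
  joint[2] = (8.1967, -6.8778) + 4.8 * (0.4226, 0.9063) = (8.1967 + 2.0286, -6.8778 + 4.3503) = (10.2252, -2.5276)
link 2: phi[2] = -40 + 105 + 90 = 155 deg
  cos(155 deg) = -0.9063, sin(155 deg) = 0.4226
  joint[3] = (10.2252, -2.5276) + 6 * (-0.9063, 0.4226) = (10.2252 + -5.4378, -2.5276 + 2.5357) = (4.7874, 0.0082)
End effector: (4.7874, 0.0082)

Answer: 4.7874 0.0082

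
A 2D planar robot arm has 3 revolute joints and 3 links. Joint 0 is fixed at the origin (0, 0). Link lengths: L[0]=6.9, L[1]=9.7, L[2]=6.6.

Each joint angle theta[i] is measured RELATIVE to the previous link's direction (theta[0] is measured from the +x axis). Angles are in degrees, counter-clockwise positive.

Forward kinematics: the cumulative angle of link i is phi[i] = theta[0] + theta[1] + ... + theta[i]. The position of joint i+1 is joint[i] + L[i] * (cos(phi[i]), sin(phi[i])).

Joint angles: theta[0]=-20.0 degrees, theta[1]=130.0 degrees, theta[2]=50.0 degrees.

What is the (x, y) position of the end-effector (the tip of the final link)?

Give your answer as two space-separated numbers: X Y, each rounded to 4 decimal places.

Answer: -3.0357 9.0124

Derivation:
joint[0] = (0.0000, 0.0000)  (base)
link 0: phi[0] = -20 = -20 deg
  cos(-20 deg) = 0.9397, sin(-20 deg) = -0.3420
  joint[1] = (0.0000, 0.0000) + 6.9 * (0.9397, -0.3420) = (0.0000 + 6.4839, 0.0000 + -2.3599) = (6.4839, -2.3599)
link 1: phi[1] = -20 + 130 = 110 deg
  cos(110 deg) = -0.3420, sin(110 deg) = 0.9397
  joint[2] = (6.4839, -2.3599) + 9.7 * (-0.3420, 0.9397) = (6.4839 + -3.3176, -2.3599 + 9.1150) = (3.1663, 6.7551)
link 2: phi[2] = -20 + 130 + 50 = 160 deg
  cos(160 deg) = -0.9397, sin(160 deg) = 0.3420
  joint[3] = (3.1663, 6.7551) + 6.6 * (-0.9397, 0.3420) = (3.1663 + -6.2020, 6.7551 + 2.2573) = (-3.0357, 9.0124)
End effector: (-3.0357, 9.0124)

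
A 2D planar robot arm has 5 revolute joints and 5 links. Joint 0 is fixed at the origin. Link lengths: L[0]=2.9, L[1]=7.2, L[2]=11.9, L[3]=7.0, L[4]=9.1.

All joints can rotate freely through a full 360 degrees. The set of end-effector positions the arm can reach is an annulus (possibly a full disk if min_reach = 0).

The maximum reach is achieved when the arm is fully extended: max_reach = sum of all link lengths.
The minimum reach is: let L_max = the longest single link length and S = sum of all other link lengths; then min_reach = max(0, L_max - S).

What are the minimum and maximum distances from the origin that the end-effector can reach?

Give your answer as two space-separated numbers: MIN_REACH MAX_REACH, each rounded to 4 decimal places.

Link lengths: [2.9, 7.2, 11.9, 7.0, 9.1]
max_reach = 2.9 + 7.2 + 11.9 + 7 + 9.1 = 38.1
L_max = max([2.9, 7.2, 11.9, 7.0, 9.1]) = 11.9
S (sum of others) = 38.1 - 11.9 = 26.2
min_reach = max(0, 11.9 - 26.2) = max(0, -14.3) = 0

Answer: 0.0000 38.1000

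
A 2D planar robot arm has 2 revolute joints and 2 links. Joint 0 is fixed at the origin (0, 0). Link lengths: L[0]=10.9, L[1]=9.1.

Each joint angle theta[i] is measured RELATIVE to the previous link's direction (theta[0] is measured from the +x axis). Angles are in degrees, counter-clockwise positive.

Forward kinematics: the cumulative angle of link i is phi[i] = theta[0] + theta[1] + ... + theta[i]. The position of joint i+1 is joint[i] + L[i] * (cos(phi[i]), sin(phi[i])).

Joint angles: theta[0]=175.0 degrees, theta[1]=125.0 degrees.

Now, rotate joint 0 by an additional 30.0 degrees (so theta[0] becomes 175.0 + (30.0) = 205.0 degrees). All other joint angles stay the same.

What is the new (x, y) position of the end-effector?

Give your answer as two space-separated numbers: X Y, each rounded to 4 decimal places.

joint[0] = (0.0000, 0.0000)  (base)
link 0: phi[0] = 205 = 205 deg
  cos(205 deg) = -0.9063, sin(205 deg) = -0.4226
  joint[1] = (0.0000, 0.0000) + 10.9 * (-0.9063, -0.4226) = (0.0000 + -9.8788, 0.0000 + -4.6065) = (-9.8788, -4.6065)
link 1: phi[1] = 205 + 125 = 330 deg
  cos(330 deg) = 0.8660, sin(330 deg) = -0.5000
  joint[2] = (-9.8788, -4.6065) + 9.1 * (0.8660, -0.5000) = (-9.8788 + 7.8808, -4.6065 + -4.5500) = (-1.9979, -9.1565)
End effector: (-1.9979, -9.1565)

Answer: -1.9979 -9.1565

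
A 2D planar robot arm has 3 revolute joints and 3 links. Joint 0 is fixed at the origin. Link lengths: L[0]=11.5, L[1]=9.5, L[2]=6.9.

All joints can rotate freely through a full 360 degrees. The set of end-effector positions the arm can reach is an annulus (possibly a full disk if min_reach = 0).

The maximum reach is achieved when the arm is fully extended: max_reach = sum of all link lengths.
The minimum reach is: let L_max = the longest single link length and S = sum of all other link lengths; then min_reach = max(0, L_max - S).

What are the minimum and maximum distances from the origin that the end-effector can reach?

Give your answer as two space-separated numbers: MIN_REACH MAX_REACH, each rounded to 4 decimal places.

Answer: 0.0000 27.9000

Derivation:
Link lengths: [11.5, 9.5, 6.9]
max_reach = 11.5 + 9.5 + 6.9 = 27.9
L_max = max([11.5, 9.5, 6.9]) = 11.5
S (sum of others) = 27.9 - 11.5 = 16.4
min_reach = max(0, 11.5 - 16.4) = max(0, -4.9) = 0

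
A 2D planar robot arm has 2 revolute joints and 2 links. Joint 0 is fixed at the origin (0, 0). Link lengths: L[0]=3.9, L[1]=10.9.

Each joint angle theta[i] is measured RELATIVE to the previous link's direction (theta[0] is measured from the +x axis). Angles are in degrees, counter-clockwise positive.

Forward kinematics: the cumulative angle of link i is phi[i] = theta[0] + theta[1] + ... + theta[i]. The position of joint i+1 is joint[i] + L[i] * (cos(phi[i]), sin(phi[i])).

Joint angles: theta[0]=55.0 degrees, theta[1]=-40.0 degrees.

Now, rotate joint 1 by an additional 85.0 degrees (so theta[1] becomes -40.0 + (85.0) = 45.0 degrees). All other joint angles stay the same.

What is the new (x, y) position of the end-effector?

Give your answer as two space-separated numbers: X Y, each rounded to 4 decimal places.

Answer: 0.3442 13.9291

Derivation:
joint[0] = (0.0000, 0.0000)  (base)
link 0: phi[0] = 55 = 55 deg
  cos(55 deg) = 0.5736, sin(55 deg) = 0.8192
  joint[1] = (0.0000, 0.0000) + 3.9 * (0.5736, 0.8192) = (0.0000 + 2.2369, 0.0000 + 3.1947) = (2.2369, 3.1947)
link 1: phi[1] = 55 + 45 = 100 deg
  cos(100 deg) = -0.1736, sin(100 deg) = 0.9848
  joint[2] = (2.2369, 3.1947) + 10.9 * (-0.1736, 0.9848) = (2.2369 + -1.8928, 3.1947 + 10.7344) = (0.3442, 13.9291)
End effector: (0.3442, 13.9291)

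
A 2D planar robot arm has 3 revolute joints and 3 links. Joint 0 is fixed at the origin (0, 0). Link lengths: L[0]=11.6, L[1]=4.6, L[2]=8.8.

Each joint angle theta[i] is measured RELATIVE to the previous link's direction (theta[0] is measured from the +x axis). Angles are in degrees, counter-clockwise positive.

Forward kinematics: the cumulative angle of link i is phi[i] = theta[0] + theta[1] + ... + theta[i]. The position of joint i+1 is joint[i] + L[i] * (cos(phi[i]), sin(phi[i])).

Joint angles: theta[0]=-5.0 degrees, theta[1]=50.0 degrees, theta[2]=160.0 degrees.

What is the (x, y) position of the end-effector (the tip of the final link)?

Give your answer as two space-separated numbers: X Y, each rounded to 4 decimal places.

joint[0] = (0.0000, 0.0000)  (base)
link 0: phi[0] = -5 = -5 deg
  cos(-5 deg) = 0.9962, sin(-5 deg) = -0.0872
  joint[1] = (0.0000, 0.0000) + 11.6 * (0.9962, -0.0872) = (0.0000 + 11.5559, 0.0000 + -1.0110) = (11.5559, -1.0110)
link 1: phi[1] = -5 + 50 = 45 deg
  cos(45 deg) = 0.7071, sin(45 deg) = 0.7071
  joint[2] = (11.5559, -1.0110) + 4.6 * (0.7071, 0.7071) = (11.5559 + 3.2527, -1.0110 + 3.2527) = (14.8085, 2.2417)
link 2: phi[2] = -5 + 50 + 160 = 205 deg
  cos(205 deg) = -0.9063, sin(205 deg) = -0.4226
  joint[3] = (14.8085, 2.2417) + 8.8 * (-0.9063, -0.4226) = (14.8085 + -7.9755, 2.2417 + -3.7190) = (6.8330, -1.4774)
End effector: (6.8330, -1.4774)

Answer: 6.8330 -1.4774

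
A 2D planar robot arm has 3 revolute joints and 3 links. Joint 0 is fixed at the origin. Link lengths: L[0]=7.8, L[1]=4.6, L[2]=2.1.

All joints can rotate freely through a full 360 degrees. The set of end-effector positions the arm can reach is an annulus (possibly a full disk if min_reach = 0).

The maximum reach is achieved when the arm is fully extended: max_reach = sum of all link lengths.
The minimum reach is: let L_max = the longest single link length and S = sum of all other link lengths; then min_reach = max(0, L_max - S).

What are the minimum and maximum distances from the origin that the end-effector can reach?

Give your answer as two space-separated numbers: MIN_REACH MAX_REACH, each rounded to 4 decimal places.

Link lengths: [7.8, 4.6, 2.1]
max_reach = 7.8 + 4.6 + 2.1 = 14.5
L_max = max([7.8, 4.6, 2.1]) = 7.8
S (sum of others) = 14.5 - 7.8 = 6.7
min_reach = max(0, 7.8 - 6.7) = max(0, 1.1) = 1.1

Answer: 1.1000 14.5000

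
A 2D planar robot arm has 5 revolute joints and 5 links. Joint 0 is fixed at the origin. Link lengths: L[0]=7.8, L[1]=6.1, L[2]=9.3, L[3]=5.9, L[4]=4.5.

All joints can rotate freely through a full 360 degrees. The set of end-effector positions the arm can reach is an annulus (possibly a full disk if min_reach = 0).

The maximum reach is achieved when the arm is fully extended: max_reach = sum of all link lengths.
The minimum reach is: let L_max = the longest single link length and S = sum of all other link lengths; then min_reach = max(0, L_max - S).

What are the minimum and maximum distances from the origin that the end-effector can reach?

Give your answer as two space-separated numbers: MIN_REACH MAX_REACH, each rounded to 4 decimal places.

Link lengths: [7.8, 6.1, 9.3, 5.9, 4.5]
max_reach = 7.8 + 6.1 + 9.3 + 5.9 + 4.5 = 33.6
L_max = max([7.8, 6.1, 9.3, 5.9, 4.5]) = 9.3
S (sum of others) = 33.6 - 9.3 = 24.3
min_reach = max(0, 9.3 - 24.3) = max(0, -15) = 0

Answer: 0.0000 33.6000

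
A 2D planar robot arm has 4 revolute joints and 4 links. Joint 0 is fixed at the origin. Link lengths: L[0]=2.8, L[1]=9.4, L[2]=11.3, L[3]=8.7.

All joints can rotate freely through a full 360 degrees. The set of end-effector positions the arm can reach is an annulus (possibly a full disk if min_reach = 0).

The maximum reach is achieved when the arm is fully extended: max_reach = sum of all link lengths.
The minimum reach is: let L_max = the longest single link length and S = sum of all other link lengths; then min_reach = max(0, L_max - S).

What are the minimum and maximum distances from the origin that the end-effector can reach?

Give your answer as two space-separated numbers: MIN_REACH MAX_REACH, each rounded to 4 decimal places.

Answer: 0.0000 32.2000

Derivation:
Link lengths: [2.8, 9.4, 11.3, 8.7]
max_reach = 2.8 + 9.4 + 11.3 + 8.7 = 32.2
L_max = max([2.8, 9.4, 11.3, 8.7]) = 11.3
S (sum of others) = 32.2 - 11.3 = 20.9
min_reach = max(0, 11.3 - 20.9) = max(0, -9.6) = 0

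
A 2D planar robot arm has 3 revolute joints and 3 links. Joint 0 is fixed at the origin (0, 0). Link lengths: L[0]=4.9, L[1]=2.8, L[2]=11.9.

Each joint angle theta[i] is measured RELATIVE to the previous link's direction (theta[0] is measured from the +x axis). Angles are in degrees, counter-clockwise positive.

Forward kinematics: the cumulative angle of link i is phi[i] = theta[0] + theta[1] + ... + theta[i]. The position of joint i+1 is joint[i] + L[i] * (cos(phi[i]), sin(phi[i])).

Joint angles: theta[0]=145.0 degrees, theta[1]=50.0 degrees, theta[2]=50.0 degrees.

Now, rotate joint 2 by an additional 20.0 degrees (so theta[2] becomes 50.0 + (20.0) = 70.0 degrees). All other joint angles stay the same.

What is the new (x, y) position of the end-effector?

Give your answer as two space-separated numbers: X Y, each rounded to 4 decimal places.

Answer: -7.7556 -9.7689

Derivation:
joint[0] = (0.0000, 0.0000)  (base)
link 0: phi[0] = 145 = 145 deg
  cos(145 deg) = -0.8192, sin(145 deg) = 0.5736
  joint[1] = (0.0000, 0.0000) + 4.9 * (-0.8192, 0.5736) = (0.0000 + -4.0138, 0.0000 + 2.8105) = (-4.0138, 2.8105)
link 1: phi[1] = 145 + 50 = 195 deg
  cos(195 deg) = -0.9659, sin(195 deg) = -0.2588
  joint[2] = (-4.0138, 2.8105) + 2.8 * (-0.9659, -0.2588) = (-4.0138 + -2.7046, 2.8105 + -0.7247) = (-6.7184, 2.0858)
link 2: phi[2] = 145 + 50 + 70 = 265 deg
  cos(265 deg) = -0.0872, sin(265 deg) = -0.9962
  joint[3] = (-6.7184, 2.0858) + 11.9 * (-0.0872, -0.9962) = (-6.7184 + -1.0372, 2.0858 + -11.8547) = (-7.7556, -9.7689)
End effector: (-7.7556, -9.7689)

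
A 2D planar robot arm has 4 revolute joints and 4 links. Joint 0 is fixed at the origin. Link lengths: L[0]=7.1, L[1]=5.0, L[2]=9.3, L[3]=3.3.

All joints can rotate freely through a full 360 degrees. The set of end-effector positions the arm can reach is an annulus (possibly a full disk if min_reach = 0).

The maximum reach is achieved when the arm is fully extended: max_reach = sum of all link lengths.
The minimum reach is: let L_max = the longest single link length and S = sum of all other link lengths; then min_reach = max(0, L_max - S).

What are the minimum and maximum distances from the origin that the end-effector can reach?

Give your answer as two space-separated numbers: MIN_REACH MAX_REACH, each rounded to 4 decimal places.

Answer: 0.0000 24.7000

Derivation:
Link lengths: [7.1, 5.0, 9.3, 3.3]
max_reach = 7.1 + 5 + 9.3 + 3.3 = 24.7
L_max = max([7.1, 5.0, 9.3, 3.3]) = 9.3
S (sum of others) = 24.7 - 9.3 = 15.4
min_reach = max(0, 9.3 - 15.4) = max(0, -6.1) = 0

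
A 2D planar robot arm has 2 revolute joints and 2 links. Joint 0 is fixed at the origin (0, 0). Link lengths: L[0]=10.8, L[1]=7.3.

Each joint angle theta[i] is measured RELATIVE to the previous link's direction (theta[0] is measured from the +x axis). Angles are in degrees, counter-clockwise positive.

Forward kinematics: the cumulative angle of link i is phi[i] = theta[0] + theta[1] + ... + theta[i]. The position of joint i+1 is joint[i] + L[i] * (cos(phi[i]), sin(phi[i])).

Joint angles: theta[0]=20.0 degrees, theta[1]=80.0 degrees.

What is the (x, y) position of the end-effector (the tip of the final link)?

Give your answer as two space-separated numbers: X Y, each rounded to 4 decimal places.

joint[0] = (0.0000, 0.0000)  (base)
link 0: phi[0] = 20 = 20 deg
  cos(20 deg) = 0.9397, sin(20 deg) = 0.3420
  joint[1] = (0.0000, 0.0000) + 10.8 * (0.9397, 0.3420) = (0.0000 + 10.1487, 0.0000 + 3.6938) = (10.1487, 3.6938)
link 1: phi[1] = 20 + 80 = 100 deg
  cos(100 deg) = -0.1736, sin(100 deg) = 0.9848
  joint[2] = (10.1487, 3.6938) + 7.3 * (-0.1736, 0.9848) = (10.1487 + -1.2676, 3.6938 + 7.1891) = (8.8810, 10.8829)
End effector: (8.8810, 10.8829)

Answer: 8.8810 10.8829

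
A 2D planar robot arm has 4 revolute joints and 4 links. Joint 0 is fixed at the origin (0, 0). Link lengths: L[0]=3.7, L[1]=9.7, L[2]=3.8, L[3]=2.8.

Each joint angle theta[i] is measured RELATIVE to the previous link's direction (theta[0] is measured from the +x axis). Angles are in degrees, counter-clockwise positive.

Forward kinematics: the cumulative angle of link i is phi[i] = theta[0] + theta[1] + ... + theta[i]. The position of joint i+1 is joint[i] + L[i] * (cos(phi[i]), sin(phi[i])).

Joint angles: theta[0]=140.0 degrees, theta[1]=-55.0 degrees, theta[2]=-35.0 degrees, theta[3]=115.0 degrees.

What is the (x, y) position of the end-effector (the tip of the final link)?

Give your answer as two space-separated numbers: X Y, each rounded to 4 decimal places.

joint[0] = (0.0000, 0.0000)  (base)
link 0: phi[0] = 140 = 140 deg
  cos(140 deg) = -0.7660, sin(140 deg) = 0.6428
  joint[1] = (0.0000, 0.0000) + 3.7 * (-0.7660, 0.6428) = (0.0000 + -2.8344, 0.0000 + 2.3783) = (-2.8344, 2.3783)
link 1: phi[1] = 140 + -55 = 85 deg
  cos(85 deg) = 0.0872, sin(85 deg) = 0.9962
  joint[2] = (-2.8344, 2.3783) + 9.7 * (0.0872, 0.9962) = (-2.8344 + 0.8454, 2.3783 + 9.6631) = (-1.9890, 12.0414)
link 2: phi[2] = 140 + -55 + -35 = 50 deg
  cos(50 deg) = 0.6428, sin(50 deg) = 0.7660
  joint[3] = (-1.9890, 12.0414) + 3.8 * (0.6428, 0.7660) = (-1.9890 + 2.4426, 12.0414 + 2.9110) = (0.4536, 14.9524)
link 3: phi[3] = 140 + -55 + -35 + 115 = 165 deg
  cos(165 deg) = -0.9659, sin(165 deg) = 0.2588
  joint[4] = (0.4536, 14.9524) + 2.8 * (-0.9659, 0.2588) = (0.4536 + -2.7046, 14.9524 + 0.7247) = (-2.2510, 15.6771)
End effector: (-2.2510, 15.6771)

Answer: -2.2510 15.6771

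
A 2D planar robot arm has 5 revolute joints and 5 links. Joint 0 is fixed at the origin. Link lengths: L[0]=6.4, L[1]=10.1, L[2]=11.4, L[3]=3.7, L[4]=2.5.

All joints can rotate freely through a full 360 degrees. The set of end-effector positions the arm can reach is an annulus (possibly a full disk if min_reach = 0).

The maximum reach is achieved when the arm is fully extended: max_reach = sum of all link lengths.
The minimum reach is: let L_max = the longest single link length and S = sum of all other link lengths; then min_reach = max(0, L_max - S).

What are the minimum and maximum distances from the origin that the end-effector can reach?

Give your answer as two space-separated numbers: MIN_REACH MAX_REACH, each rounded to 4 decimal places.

Link lengths: [6.4, 10.1, 11.4, 3.7, 2.5]
max_reach = 6.4 + 10.1 + 11.4 + 3.7 + 2.5 = 34.1
L_max = max([6.4, 10.1, 11.4, 3.7, 2.5]) = 11.4
S (sum of others) = 34.1 - 11.4 = 22.7
min_reach = max(0, 11.4 - 22.7) = max(0, -11.3) = 0

Answer: 0.0000 34.1000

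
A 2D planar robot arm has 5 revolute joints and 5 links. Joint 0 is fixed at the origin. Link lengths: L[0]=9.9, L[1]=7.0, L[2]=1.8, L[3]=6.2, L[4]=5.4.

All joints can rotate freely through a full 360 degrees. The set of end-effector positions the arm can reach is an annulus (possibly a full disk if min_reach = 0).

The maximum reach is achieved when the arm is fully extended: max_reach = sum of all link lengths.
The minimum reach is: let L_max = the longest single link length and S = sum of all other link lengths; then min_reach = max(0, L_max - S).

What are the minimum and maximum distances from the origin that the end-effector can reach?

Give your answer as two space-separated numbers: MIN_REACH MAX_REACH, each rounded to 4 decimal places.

Link lengths: [9.9, 7.0, 1.8, 6.2, 5.4]
max_reach = 9.9 + 7 + 1.8 + 6.2 + 5.4 = 30.3
L_max = max([9.9, 7.0, 1.8, 6.2, 5.4]) = 9.9
S (sum of others) = 30.3 - 9.9 = 20.4
min_reach = max(0, 9.9 - 20.4) = max(0, -10.5) = 0

Answer: 0.0000 30.3000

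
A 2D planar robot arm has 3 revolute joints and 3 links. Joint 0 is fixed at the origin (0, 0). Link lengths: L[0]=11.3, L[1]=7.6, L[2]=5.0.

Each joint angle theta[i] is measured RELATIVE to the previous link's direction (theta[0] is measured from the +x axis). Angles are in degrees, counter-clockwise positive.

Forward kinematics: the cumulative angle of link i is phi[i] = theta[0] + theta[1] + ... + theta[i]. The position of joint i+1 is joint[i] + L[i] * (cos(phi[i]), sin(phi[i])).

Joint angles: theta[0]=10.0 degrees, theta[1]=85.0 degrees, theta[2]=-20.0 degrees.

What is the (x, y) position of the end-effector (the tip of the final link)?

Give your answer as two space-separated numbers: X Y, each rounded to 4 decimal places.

Answer: 11.7600 14.3629

Derivation:
joint[0] = (0.0000, 0.0000)  (base)
link 0: phi[0] = 10 = 10 deg
  cos(10 deg) = 0.9848, sin(10 deg) = 0.1736
  joint[1] = (0.0000, 0.0000) + 11.3 * (0.9848, 0.1736) = (0.0000 + 11.1283, 0.0000 + 1.9622) = (11.1283, 1.9622)
link 1: phi[1] = 10 + 85 = 95 deg
  cos(95 deg) = -0.0872, sin(95 deg) = 0.9962
  joint[2] = (11.1283, 1.9622) + 7.6 * (-0.0872, 0.9962) = (11.1283 + -0.6624, 1.9622 + 7.5711) = (10.4659, 9.5333)
link 2: phi[2] = 10 + 85 + -20 = 75 deg
  cos(75 deg) = 0.2588, sin(75 deg) = 0.9659
  joint[3] = (10.4659, 9.5333) + 5 * (0.2588, 0.9659) = (10.4659 + 1.2941, 9.5333 + 4.8296) = (11.7600, 14.3629)
End effector: (11.7600, 14.3629)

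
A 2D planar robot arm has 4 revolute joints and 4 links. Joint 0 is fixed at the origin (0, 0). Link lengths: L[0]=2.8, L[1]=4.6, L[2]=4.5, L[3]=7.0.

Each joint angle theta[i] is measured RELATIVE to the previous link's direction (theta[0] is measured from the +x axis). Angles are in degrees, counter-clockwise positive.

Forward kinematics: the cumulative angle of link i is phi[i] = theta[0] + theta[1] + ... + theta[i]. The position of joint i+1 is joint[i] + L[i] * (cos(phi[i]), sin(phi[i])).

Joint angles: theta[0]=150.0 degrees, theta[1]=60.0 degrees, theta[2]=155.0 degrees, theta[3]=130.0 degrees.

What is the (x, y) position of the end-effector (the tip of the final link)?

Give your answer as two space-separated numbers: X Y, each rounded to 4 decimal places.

Answer: -6.8755 4.4419

Derivation:
joint[0] = (0.0000, 0.0000)  (base)
link 0: phi[0] = 150 = 150 deg
  cos(150 deg) = -0.8660, sin(150 deg) = 0.5000
  joint[1] = (0.0000, 0.0000) + 2.8 * (-0.8660, 0.5000) = (0.0000 + -2.4249, 0.0000 + 1.4000) = (-2.4249, 1.4000)
link 1: phi[1] = 150 + 60 = 210 deg
  cos(210 deg) = -0.8660, sin(210 deg) = -0.5000
  joint[2] = (-2.4249, 1.4000) + 4.6 * (-0.8660, -0.5000) = (-2.4249 + -3.9837, 1.4000 + -2.3000) = (-6.4086, -0.9000)
link 2: phi[2] = 150 + 60 + 155 = 365 deg
  cos(365 deg) = 0.9962, sin(365 deg) = 0.0872
  joint[3] = (-6.4086, -0.9000) + 4.5 * (0.9962, 0.0872) = (-6.4086 + 4.4829, -0.9000 + 0.3922) = (-1.9257, -0.5078)
link 3: phi[3] = 150 + 60 + 155 + 130 = 495 deg
  cos(495 deg) = -0.7071, sin(495 deg) = 0.7071
  joint[4] = (-1.9257, -0.5078) + 7 * (-0.7071, 0.7071) = (-1.9257 + -4.9497, -0.5078 + 4.9497) = (-6.8755, 4.4419)
End effector: (-6.8755, 4.4419)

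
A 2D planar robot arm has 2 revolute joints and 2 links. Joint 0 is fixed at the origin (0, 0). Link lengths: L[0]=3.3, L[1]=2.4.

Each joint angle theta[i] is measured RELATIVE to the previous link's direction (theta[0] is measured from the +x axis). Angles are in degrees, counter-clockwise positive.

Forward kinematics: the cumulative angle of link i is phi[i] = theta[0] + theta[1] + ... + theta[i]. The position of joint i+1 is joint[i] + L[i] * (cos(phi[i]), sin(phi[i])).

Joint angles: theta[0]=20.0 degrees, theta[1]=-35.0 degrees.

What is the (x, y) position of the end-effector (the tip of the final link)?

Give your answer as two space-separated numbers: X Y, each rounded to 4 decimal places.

joint[0] = (0.0000, 0.0000)  (base)
link 0: phi[0] = 20 = 20 deg
  cos(20 deg) = 0.9397, sin(20 deg) = 0.3420
  joint[1] = (0.0000, 0.0000) + 3.3 * (0.9397, 0.3420) = (0.0000 + 3.1010, 0.0000 + 1.1287) = (3.1010, 1.1287)
link 1: phi[1] = 20 + -35 = -15 deg
  cos(-15 deg) = 0.9659, sin(-15 deg) = -0.2588
  joint[2] = (3.1010, 1.1287) + 2.4 * (0.9659, -0.2588) = (3.1010 + 2.3182, 1.1287 + -0.6212) = (5.4192, 0.5075)
End effector: (5.4192, 0.5075)

Answer: 5.4192 0.5075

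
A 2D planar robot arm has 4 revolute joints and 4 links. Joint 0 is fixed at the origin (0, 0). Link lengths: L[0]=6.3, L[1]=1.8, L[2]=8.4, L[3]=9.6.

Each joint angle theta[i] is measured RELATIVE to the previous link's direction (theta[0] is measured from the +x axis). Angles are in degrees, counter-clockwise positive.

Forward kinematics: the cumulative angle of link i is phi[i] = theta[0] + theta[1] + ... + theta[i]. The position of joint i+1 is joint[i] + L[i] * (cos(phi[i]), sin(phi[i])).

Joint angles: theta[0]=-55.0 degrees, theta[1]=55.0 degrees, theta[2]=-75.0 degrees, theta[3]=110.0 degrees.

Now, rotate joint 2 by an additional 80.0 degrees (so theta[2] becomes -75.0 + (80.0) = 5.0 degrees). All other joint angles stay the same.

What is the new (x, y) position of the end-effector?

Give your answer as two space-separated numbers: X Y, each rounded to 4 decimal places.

joint[0] = (0.0000, 0.0000)  (base)
link 0: phi[0] = -55 = -55 deg
  cos(-55 deg) = 0.5736, sin(-55 deg) = -0.8192
  joint[1] = (0.0000, 0.0000) + 6.3 * (0.5736, -0.8192) = (0.0000 + 3.6135, 0.0000 + -5.1607) = (3.6135, -5.1607)
link 1: phi[1] = -55 + 55 = 0 deg
  cos(0 deg) = 1.0000, sin(0 deg) = 0.0000
  joint[2] = (3.6135, -5.1607) + 1.8 * (1.0000, 0.0000) = (3.6135 + 1.8000, -5.1607 + 0.0000) = (5.4135, -5.1607)
link 2: phi[2] = -55 + 55 + 5 = 5 deg
  cos(5 deg) = 0.9962, sin(5 deg) = 0.0872
  joint[3] = (5.4135, -5.1607) + 8.4 * (0.9962, 0.0872) = (5.4135 + 8.3680, -5.1607 + 0.7321) = (13.7816, -4.4285)
link 3: phi[3] = -55 + 55 + 5 + 110 = 115 deg
  cos(115 deg) = -0.4226, sin(115 deg) = 0.9063
  joint[4] = (13.7816, -4.4285) + 9.6 * (-0.4226, 0.9063) = (13.7816 + -4.0571, -4.4285 + 8.7006) = (9.7244, 4.2720)
End effector: (9.7244, 4.2720)

Answer: 9.7244 4.2720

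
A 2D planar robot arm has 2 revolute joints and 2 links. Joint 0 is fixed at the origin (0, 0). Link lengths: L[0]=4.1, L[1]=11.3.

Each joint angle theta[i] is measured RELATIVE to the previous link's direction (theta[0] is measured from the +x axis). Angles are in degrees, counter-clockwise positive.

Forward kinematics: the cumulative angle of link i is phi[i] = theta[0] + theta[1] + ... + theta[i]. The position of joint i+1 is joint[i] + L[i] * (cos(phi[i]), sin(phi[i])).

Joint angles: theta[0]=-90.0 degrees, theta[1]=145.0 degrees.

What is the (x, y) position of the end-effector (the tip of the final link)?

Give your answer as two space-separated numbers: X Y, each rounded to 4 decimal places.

joint[0] = (0.0000, 0.0000)  (base)
link 0: phi[0] = -90 = -90 deg
  cos(-90 deg) = 0.0000, sin(-90 deg) = -1.0000
  joint[1] = (0.0000, 0.0000) + 4.1 * (0.0000, -1.0000) = (0.0000 + 0.0000, 0.0000 + -4.1000) = (0.0000, -4.1000)
link 1: phi[1] = -90 + 145 = 55 deg
  cos(55 deg) = 0.5736, sin(55 deg) = 0.8192
  joint[2] = (0.0000, -4.1000) + 11.3 * (0.5736, 0.8192) = (0.0000 + 6.4814, -4.1000 + 9.2564) = (6.4814, 5.1564)
End effector: (6.4814, 5.1564)

Answer: 6.4814 5.1564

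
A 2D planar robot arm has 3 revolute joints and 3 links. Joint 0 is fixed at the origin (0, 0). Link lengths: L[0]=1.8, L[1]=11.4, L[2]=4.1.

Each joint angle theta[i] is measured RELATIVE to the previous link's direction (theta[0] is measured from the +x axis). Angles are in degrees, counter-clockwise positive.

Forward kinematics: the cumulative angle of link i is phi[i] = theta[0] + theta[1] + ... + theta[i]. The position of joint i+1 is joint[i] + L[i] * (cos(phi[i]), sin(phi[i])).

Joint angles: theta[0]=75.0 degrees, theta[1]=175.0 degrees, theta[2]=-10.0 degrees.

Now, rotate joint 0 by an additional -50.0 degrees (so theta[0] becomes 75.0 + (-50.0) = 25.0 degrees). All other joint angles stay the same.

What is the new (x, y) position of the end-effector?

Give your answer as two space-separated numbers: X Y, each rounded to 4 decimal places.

Answer: -13.1189 -3.8503

Derivation:
joint[0] = (0.0000, 0.0000)  (base)
link 0: phi[0] = 25 = 25 deg
  cos(25 deg) = 0.9063, sin(25 deg) = 0.4226
  joint[1] = (0.0000, 0.0000) + 1.8 * (0.9063, 0.4226) = (0.0000 + 1.6314, 0.0000 + 0.7607) = (1.6314, 0.7607)
link 1: phi[1] = 25 + 175 = 200 deg
  cos(200 deg) = -0.9397, sin(200 deg) = -0.3420
  joint[2] = (1.6314, 0.7607) + 11.4 * (-0.9397, -0.3420) = (1.6314 + -10.7125, 0.7607 + -3.8990) = (-9.0811, -3.1383)
link 2: phi[2] = 25 + 175 + -10 = 190 deg
  cos(190 deg) = -0.9848, sin(190 deg) = -0.1736
  joint[3] = (-9.0811, -3.1383) + 4.1 * (-0.9848, -0.1736) = (-9.0811 + -4.0377, -3.1383 + -0.7120) = (-13.1189, -3.8503)
End effector: (-13.1189, -3.8503)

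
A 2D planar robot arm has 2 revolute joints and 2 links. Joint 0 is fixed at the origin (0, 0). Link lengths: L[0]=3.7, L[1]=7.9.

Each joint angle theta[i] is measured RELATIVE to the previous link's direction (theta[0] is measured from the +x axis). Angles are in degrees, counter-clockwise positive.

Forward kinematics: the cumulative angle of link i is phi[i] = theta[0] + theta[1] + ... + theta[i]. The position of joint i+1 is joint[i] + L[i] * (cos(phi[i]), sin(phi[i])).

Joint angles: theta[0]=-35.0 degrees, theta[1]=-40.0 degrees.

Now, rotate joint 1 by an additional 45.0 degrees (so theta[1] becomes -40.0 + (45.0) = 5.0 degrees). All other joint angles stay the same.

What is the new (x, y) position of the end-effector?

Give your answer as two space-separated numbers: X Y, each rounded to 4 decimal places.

Answer: 9.8725 -6.0722

Derivation:
joint[0] = (0.0000, 0.0000)  (base)
link 0: phi[0] = -35 = -35 deg
  cos(-35 deg) = 0.8192, sin(-35 deg) = -0.5736
  joint[1] = (0.0000, 0.0000) + 3.7 * (0.8192, -0.5736) = (0.0000 + 3.0309, 0.0000 + -2.1222) = (3.0309, -2.1222)
link 1: phi[1] = -35 + 5 = -30 deg
  cos(-30 deg) = 0.8660, sin(-30 deg) = -0.5000
  joint[2] = (3.0309, -2.1222) + 7.9 * (0.8660, -0.5000) = (3.0309 + 6.8416, -2.1222 + -3.9500) = (9.8725, -6.0722)
End effector: (9.8725, -6.0722)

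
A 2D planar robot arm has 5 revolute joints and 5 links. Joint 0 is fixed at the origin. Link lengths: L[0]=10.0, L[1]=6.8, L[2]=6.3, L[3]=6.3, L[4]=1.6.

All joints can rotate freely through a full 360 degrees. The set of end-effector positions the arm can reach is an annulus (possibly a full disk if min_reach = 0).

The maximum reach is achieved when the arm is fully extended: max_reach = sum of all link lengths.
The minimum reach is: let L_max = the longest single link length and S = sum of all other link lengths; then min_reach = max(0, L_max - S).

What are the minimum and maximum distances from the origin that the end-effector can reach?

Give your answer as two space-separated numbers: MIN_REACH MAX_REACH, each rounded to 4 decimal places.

Answer: 0.0000 31.0000

Derivation:
Link lengths: [10.0, 6.8, 6.3, 6.3, 1.6]
max_reach = 10 + 6.8 + 6.3 + 6.3 + 1.6 = 31
L_max = max([10.0, 6.8, 6.3, 6.3, 1.6]) = 10
S (sum of others) = 31 - 10 = 21
min_reach = max(0, 10 - 21) = max(0, -11) = 0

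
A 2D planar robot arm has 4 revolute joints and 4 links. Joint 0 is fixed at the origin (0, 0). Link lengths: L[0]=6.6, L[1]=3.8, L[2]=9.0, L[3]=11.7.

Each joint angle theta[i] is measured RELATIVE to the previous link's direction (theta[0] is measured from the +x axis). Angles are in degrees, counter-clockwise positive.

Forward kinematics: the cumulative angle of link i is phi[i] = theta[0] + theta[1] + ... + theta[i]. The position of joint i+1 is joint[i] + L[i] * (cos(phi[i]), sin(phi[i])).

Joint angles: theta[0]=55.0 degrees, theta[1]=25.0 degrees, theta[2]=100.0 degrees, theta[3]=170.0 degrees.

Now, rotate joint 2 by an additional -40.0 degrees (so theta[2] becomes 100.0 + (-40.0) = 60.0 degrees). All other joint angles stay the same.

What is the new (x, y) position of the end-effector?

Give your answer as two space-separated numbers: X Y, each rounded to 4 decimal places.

joint[0] = (0.0000, 0.0000)  (base)
link 0: phi[0] = 55 = 55 deg
  cos(55 deg) = 0.5736, sin(55 deg) = 0.8192
  joint[1] = (0.0000, 0.0000) + 6.6 * (0.5736, 0.8192) = (0.0000 + 3.7856, 0.0000 + 5.4064) = (3.7856, 5.4064)
link 1: phi[1] = 55 + 25 = 80 deg
  cos(80 deg) = 0.1736, sin(80 deg) = 0.9848
  joint[2] = (3.7856, 5.4064) + 3.8 * (0.1736, 0.9848) = (3.7856 + 0.6599, 5.4064 + 3.7423) = (4.4455, 9.1487)
link 2: phi[2] = 55 + 25 + 60 = 140 deg
  cos(140 deg) = -0.7660, sin(140 deg) = 0.6428
  joint[3] = (4.4455, 9.1487) + 9 * (-0.7660, 0.6428) = (4.4455 + -6.8944, 9.1487 + 5.7851) = (-2.4489, 14.9338)
link 3: phi[3] = 55 + 25 + 60 + 170 = 310 deg
  cos(310 deg) = 0.6428, sin(310 deg) = -0.7660
  joint[4] = (-2.4489, 14.9338) + 11.7 * (0.6428, -0.7660) = (-2.4489 + 7.5206, 14.9338 + -8.9627) = (5.0717, 5.9710)
End effector: (5.0717, 5.9710)

Answer: 5.0717 5.9710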